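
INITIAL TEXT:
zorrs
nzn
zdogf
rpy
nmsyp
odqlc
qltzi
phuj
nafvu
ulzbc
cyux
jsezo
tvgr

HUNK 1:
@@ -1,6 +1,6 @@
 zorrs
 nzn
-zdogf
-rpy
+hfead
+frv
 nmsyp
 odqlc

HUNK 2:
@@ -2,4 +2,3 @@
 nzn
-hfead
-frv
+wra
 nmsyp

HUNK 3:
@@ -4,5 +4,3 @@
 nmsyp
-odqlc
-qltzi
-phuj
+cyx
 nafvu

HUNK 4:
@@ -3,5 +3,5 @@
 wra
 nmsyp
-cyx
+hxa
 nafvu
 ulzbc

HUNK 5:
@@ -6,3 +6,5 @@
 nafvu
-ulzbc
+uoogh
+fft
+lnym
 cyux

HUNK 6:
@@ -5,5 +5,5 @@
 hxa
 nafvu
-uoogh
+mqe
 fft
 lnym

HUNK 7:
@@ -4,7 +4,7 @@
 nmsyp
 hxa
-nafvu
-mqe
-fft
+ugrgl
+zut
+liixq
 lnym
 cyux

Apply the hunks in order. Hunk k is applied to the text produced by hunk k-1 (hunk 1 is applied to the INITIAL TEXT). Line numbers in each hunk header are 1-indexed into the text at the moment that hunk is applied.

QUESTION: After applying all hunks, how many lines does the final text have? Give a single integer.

Hunk 1: at line 1 remove [zdogf,rpy] add [hfead,frv] -> 13 lines: zorrs nzn hfead frv nmsyp odqlc qltzi phuj nafvu ulzbc cyux jsezo tvgr
Hunk 2: at line 2 remove [hfead,frv] add [wra] -> 12 lines: zorrs nzn wra nmsyp odqlc qltzi phuj nafvu ulzbc cyux jsezo tvgr
Hunk 3: at line 4 remove [odqlc,qltzi,phuj] add [cyx] -> 10 lines: zorrs nzn wra nmsyp cyx nafvu ulzbc cyux jsezo tvgr
Hunk 4: at line 3 remove [cyx] add [hxa] -> 10 lines: zorrs nzn wra nmsyp hxa nafvu ulzbc cyux jsezo tvgr
Hunk 5: at line 6 remove [ulzbc] add [uoogh,fft,lnym] -> 12 lines: zorrs nzn wra nmsyp hxa nafvu uoogh fft lnym cyux jsezo tvgr
Hunk 6: at line 5 remove [uoogh] add [mqe] -> 12 lines: zorrs nzn wra nmsyp hxa nafvu mqe fft lnym cyux jsezo tvgr
Hunk 7: at line 4 remove [nafvu,mqe,fft] add [ugrgl,zut,liixq] -> 12 lines: zorrs nzn wra nmsyp hxa ugrgl zut liixq lnym cyux jsezo tvgr
Final line count: 12

Answer: 12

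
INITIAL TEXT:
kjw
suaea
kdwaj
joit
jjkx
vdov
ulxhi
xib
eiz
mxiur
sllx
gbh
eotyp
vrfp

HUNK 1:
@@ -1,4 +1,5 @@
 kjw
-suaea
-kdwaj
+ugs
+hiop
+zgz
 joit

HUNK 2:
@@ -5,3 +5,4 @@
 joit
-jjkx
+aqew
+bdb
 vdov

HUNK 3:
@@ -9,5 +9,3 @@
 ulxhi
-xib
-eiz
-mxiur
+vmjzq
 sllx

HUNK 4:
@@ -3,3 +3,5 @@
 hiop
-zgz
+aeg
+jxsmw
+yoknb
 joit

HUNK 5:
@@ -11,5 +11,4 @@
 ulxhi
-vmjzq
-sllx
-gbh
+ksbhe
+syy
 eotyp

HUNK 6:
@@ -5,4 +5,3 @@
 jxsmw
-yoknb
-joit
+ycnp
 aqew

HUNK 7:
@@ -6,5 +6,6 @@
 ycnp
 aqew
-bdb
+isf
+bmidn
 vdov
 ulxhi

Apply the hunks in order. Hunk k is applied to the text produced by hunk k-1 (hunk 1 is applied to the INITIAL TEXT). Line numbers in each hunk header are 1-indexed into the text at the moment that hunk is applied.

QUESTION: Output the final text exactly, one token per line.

Hunk 1: at line 1 remove [suaea,kdwaj] add [ugs,hiop,zgz] -> 15 lines: kjw ugs hiop zgz joit jjkx vdov ulxhi xib eiz mxiur sllx gbh eotyp vrfp
Hunk 2: at line 5 remove [jjkx] add [aqew,bdb] -> 16 lines: kjw ugs hiop zgz joit aqew bdb vdov ulxhi xib eiz mxiur sllx gbh eotyp vrfp
Hunk 3: at line 9 remove [xib,eiz,mxiur] add [vmjzq] -> 14 lines: kjw ugs hiop zgz joit aqew bdb vdov ulxhi vmjzq sllx gbh eotyp vrfp
Hunk 4: at line 3 remove [zgz] add [aeg,jxsmw,yoknb] -> 16 lines: kjw ugs hiop aeg jxsmw yoknb joit aqew bdb vdov ulxhi vmjzq sllx gbh eotyp vrfp
Hunk 5: at line 11 remove [vmjzq,sllx,gbh] add [ksbhe,syy] -> 15 lines: kjw ugs hiop aeg jxsmw yoknb joit aqew bdb vdov ulxhi ksbhe syy eotyp vrfp
Hunk 6: at line 5 remove [yoknb,joit] add [ycnp] -> 14 lines: kjw ugs hiop aeg jxsmw ycnp aqew bdb vdov ulxhi ksbhe syy eotyp vrfp
Hunk 7: at line 6 remove [bdb] add [isf,bmidn] -> 15 lines: kjw ugs hiop aeg jxsmw ycnp aqew isf bmidn vdov ulxhi ksbhe syy eotyp vrfp

Answer: kjw
ugs
hiop
aeg
jxsmw
ycnp
aqew
isf
bmidn
vdov
ulxhi
ksbhe
syy
eotyp
vrfp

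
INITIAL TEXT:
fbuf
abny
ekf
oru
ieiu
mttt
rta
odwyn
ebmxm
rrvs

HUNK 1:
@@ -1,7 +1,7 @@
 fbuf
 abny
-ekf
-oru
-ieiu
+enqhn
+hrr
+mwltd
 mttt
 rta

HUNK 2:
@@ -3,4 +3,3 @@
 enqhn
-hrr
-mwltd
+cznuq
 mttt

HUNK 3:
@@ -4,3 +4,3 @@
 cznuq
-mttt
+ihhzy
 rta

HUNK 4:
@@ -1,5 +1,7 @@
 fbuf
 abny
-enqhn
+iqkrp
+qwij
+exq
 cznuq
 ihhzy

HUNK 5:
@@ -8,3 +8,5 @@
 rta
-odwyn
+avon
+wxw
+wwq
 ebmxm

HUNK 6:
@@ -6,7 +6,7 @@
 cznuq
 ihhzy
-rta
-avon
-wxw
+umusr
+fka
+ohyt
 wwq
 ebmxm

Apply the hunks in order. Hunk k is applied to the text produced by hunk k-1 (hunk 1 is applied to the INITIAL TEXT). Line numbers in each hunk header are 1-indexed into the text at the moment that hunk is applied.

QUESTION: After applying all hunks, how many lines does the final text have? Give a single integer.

Hunk 1: at line 1 remove [ekf,oru,ieiu] add [enqhn,hrr,mwltd] -> 10 lines: fbuf abny enqhn hrr mwltd mttt rta odwyn ebmxm rrvs
Hunk 2: at line 3 remove [hrr,mwltd] add [cznuq] -> 9 lines: fbuf abny enqhn cznuq mttt rta odwyn ebmxm rrvs
Hunk 3: at line 4 remove [mttt] add [ihhzy] -> 9 lines: fbuf abny enqhn cznuq ihhzy rta odwyn ebmxm rrvs
Hunk 4: at line 1 remove [enqhn] add [iqkrp,qwij,exq] -> 11 lines: fbuf abny iqkrp qwij exq cznuq ihhzy rta odwyn ebmxm rrvs
Hunk 5: at line 8 remove [odwyn] add [avon,wxw,wwq] -> 13 lines: fbuf abny iqkrp qwij exq cznuq ihhzy rta avon wxw wwq ebmxm rrvs
Hunk 6: at line 6 remove [rta,avon,wxw] add [umusr,fka,ohyt] -> 13 lines: fbuf abny iqkrp qwij exq cznuq ihhzy umusr fka ohyt wwq ebmxm rrvs
Final line count: 13

Answer: 13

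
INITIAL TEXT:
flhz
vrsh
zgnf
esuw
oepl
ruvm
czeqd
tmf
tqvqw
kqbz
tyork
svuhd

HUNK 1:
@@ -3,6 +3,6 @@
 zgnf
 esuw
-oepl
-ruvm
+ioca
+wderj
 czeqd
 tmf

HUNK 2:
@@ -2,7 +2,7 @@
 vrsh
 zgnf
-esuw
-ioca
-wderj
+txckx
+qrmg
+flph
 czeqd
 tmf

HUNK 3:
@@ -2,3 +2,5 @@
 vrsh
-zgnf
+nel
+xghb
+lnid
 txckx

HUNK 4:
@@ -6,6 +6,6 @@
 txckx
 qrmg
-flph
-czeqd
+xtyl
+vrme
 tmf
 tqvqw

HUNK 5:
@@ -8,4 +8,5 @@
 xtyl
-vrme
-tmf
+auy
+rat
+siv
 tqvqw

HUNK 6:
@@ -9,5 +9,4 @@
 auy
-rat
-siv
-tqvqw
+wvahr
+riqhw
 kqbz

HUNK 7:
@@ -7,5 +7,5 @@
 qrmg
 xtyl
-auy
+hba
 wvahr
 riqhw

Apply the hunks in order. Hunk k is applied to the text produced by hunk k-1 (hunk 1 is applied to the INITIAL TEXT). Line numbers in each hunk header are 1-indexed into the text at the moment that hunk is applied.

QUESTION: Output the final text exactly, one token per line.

Hunk 1: at line 3 remove [oepl,ruvm] add [ioca,wderj] -> 12 lines: flhz vrsh zgnf esuw ioca wderj czeqd tmf tqvqw kqbz tyork svuhd
Hunk 2: at line 2 remove [esuw,ioca,wderj] add [txckx,qrmg,flph] -> 12 lines: flhz vrsh zgnf txckx qrmg flph czeqd tmf tqvqw kqbz tyork svuhd
Hunk 3: at line 2 remove [zgnf] add [nel,xghb,lnid] -> 14 lines: flhz vrsh nel xghb lnid txckx qrmg flph czeqd tmf tqvqw kqbz tyork svuhd
Hunk 4: at line 6 remove [flph,czeqd] add [xtyl,vrme] -> 14 lines: flhz vrsh nel xghb lnid txckx qrmg xtyl vrme tmf tqvqw kqbz tyork svuhd
Hunk 5: at line 8 remove [vrme,tmf] add [auy,rat,siv] -> 15 lines: flhz vrsh nel xghb lnid txckx qrmg xtyl auy rat siv tqvqw kqbz tyork svuhd
Hunk 6: at line 9 remove [rat,siv,tqvqw] add [wvahr,riqhw] -> 14 lines: flhz vrsh nel xghb lnid txckx qrmg xtyl auy wvahr riqhw kqbz tyork svuhd
Hunk 7: at line 7 remove [auy] add [hba] -> 14 lines: flhz vrsh nel xghb lnid txckx qrmg xtyl hba wvahr riqhw kqbz tyork svuhd

Answer: flhz
vrsh
nel
xghb
lnid
txckx
qrmg
xtyl
hba
wvahr
riqhw
kqbz
tyork
svuhd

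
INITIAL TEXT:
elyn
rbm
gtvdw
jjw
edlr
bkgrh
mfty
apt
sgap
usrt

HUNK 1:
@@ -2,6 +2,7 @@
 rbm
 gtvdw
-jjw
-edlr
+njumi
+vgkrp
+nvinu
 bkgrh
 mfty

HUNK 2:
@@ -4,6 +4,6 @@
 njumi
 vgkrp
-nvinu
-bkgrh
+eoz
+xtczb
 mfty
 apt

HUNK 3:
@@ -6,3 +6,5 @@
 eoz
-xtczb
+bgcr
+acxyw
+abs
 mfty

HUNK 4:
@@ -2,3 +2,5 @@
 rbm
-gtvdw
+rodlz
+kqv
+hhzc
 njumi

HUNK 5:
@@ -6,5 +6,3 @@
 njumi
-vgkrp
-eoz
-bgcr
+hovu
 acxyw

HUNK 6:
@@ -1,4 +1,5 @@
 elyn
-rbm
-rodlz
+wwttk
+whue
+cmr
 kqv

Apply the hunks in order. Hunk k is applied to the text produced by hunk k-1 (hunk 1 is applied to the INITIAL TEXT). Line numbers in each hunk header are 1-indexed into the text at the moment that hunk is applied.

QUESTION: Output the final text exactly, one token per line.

Answer: elyn
wwttk
whue
cmr
kqv
hhzc
njumi
hovu
acxyw
abs
mfty
apt
sgap
usrt

Derivation:
Hunk 1: at line 2 remove [jjw,edlr] add [njumi,vgkrp,nvinu] -> 11 lines: elyn rbm gtvdw njumi vgkrp nvinu bkgrh mfty apt sgap usrt
Hunk 2: at line 4 remove [nvinu,bkgrh] add [eoz,xtczb] -> 11 lines: elyn rbm gtvdw njumi vgkrp eoz xtczb mfty apt sgap usrt
Hunk 3: at line 6 remove [xtczb] add [bgcr,acxyw,abs] -> 13 lines: elyn rbm gtvdw njumi vgkrp eoz bgcr acxyw abs mfty apt sgap usrt
Hunk 4: at line 2 remove [gtvdw] add [rodlz,kqv,hhzc] -> 15 lines: elyn rbm rodlz kqv hhzc njumi vgkrp eoz bgcr acxyw abs mfty apt sgap usrt
Hunk 5: at line 6 remove [vgkrp,eoz,bgcr] add [hovu] -> 13 lines: elyn rbm rodlz kqv hhzc njumi hovu acxyw abs mfty apt sgap usrt
Hunk 6: at line 1 remove [rbm,rodlz] add [wwttk,whue,cmr] -> 14 lines: elyn wwttk whue cmr kqv hhzc njumi hovu acxyw abs mfty apt sgap usrt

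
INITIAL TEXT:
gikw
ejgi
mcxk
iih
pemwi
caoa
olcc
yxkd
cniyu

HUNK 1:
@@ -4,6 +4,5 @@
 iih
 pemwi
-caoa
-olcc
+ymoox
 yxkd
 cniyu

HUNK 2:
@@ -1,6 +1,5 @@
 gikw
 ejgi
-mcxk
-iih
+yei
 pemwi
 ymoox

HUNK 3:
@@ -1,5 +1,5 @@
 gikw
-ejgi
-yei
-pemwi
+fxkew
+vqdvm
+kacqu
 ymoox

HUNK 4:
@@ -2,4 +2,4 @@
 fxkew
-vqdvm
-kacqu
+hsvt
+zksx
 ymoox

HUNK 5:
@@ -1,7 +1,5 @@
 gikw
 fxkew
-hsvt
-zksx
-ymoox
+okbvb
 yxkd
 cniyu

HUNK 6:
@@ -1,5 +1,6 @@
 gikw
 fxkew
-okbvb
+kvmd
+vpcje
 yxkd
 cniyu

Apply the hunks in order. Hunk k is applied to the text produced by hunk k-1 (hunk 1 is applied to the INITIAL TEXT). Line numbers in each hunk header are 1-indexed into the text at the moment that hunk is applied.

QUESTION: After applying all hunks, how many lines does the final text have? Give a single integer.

Hunk 1: at line 4 remove [caoa,olcc] add [ymoox] -> 8 lines: gikw ejgi mcxk iih pemwi ymoox yxkd cniyu
Hunk 2: at line 1 remove [mcxk,iih] add [yei] -> 7 lines: gikw ejgi yei pemwi ymoox yxkd cniyu
Hunk 3: at line 1 remove [ejgi,yei,pemwi] add [fxkew,vqdvm,kacqu] -> 7 lines: gikw fxkew vqdvm kacqu ymoox yxkd cniyu
Hunk 4: at line 2 remove [vqdvm,kacqu] add [hsvt,zksx] -> 7 lines: gikw fxkew hsvt zksx ymoox yxkd cniyu
Hunk 5: at line 1 remove [hsvt,zksx,ymoox] add [okbvb] -> 5 lines: gikw fxkew okbvb yxkd cniyu
Hunk 6: at line 1 remove [okbvb] add [kvmd,vpcje] -> 6 lines: gikw fxkew kvmd vpcje yxkd cniyu
Final line count: 6

Answer: 6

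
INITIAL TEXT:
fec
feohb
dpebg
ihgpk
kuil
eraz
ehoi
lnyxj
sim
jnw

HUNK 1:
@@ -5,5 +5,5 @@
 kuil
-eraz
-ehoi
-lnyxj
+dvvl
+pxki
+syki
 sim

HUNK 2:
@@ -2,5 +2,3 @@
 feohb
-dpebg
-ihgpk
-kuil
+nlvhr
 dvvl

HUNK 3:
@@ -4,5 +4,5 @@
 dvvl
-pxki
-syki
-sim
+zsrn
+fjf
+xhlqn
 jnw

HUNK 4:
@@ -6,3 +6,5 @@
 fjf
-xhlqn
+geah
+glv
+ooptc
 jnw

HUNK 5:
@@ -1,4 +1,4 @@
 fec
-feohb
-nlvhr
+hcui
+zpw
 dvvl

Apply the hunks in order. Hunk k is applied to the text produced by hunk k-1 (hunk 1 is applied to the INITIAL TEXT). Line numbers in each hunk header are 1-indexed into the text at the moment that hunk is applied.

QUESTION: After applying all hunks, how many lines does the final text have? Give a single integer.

Answer: 10

Derivation:
Hunk 1: at line 5 remove [eraz,ehoi,lnyxj] add [dvvl,pxki,syki] -> 10 lines: fec feohb dpebg ihgpk kuil dvvl pxki syki sim jnw
Hunk 2: at line 2 remove [dpebg,ihgpk,kuil] add [nlvhr] -> 8 lines: fec feohb nlvhr dvvl pxki syki sim jnw
Hunk 3: at line 4 remove [pxki,syki,sim] add [zsrn,fjf,xhlqn] -> 8 lines: fec feohb nlvhr dvvl zsrn fjf xhlqn jnw
Hunk 4: at line 6 remove [xhlqn] add [geah,glv,ooptc] -> 10 lines: fec feohb nlvhr dvvl zsrn fjf geah glv ooptc jnw
Hunk 5: at line 1 remove [feohb,nlvhr] add [hcui,zpw] -> 10 lines: fec hcui zpw dvvl zsrn fjf geah glv ooptc jnw
Final line count: 10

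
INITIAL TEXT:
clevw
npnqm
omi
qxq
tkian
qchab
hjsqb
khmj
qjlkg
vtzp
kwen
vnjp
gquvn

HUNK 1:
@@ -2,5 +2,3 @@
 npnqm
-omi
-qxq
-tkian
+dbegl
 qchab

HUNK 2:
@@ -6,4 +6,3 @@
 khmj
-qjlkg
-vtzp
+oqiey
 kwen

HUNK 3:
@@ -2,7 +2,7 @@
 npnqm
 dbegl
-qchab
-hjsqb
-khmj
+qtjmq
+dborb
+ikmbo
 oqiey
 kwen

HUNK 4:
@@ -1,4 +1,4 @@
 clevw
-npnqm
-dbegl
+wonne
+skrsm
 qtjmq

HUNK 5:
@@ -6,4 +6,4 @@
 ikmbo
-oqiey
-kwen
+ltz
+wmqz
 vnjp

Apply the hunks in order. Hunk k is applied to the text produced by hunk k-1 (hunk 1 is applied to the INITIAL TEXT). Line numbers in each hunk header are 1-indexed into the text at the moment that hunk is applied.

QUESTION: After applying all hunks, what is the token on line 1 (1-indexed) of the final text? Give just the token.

Hunk 1: at line 2 remove [omi,qxq,tkian] add [dbegl] -> 11 lines: clevw npnqm dbegl qchab hjsqb khmj qjlkg vtzp kwen vnjp gquvn
Hunk 2: at line 6 remove [qjlkg,vtzp] add [oqiey] -> 10 lines: clevw npnqm dbegl qchab hjsqb khmj oqiey kwen vnjp gquvn
Hunk 3: at line 2 remove [qchab,hjsqb,khmj] add [qtjmq,dborb,ikmbo] -> 10 lines: clevw npnqm dbegl qtjmq dborb ikmbo oqiey kwen vnjp gquvn
Hunk 4: at line 1 remove [npnqm,dbegl] add [wonne,skrsm] -> 10 lines: clevw wonne skrsm qtjmq dborb ikmbo oqiey kwen vnjp gquvn
Hunk 5: at line 6 remove [oqiey,kwen] add [ltz,wmqz] -> 10 lines: clevw wonne skrsm qtjmq dborb ikmbo ltz wmqz vnjp gquvn
Final line 1: clevw

Answer: clevw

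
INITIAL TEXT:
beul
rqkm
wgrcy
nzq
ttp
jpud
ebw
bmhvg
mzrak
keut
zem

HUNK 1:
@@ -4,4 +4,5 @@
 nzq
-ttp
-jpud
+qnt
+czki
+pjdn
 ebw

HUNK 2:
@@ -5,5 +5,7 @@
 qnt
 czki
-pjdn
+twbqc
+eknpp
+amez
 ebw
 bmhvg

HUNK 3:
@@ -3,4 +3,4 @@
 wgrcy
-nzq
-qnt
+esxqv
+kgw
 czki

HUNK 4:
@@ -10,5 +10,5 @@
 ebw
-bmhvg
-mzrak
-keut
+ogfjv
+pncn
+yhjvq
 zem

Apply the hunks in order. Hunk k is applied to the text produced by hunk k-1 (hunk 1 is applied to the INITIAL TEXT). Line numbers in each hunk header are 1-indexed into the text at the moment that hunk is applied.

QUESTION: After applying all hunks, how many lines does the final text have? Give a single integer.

Answer: 14

Derivation:
Hunk 1: at line 4 remove [ttp,jpud] add [qnt,czki,pjdn] -> 12 lines: beul rqkm wgrcy nzq qnt czki pjdn ebw bmhvg mzrak keut zem
Hunk 2: at line 5 remove [pjdn] add [twbqc,eknpp,amez] -> 14 lines: beul rqkm wgrcy nzq qnt czki twbqc eknpp amez ebw bmhvg mzrak keut zem
Hunk 3: at line 3 remove [nzq,qnt] add [esxqv,kgw] -> 14 lines: beul rqkm wgrcy esxqv kgw czki twbqc eknpp amez ebw bmhvg mzrak keut zem
Hunk 4: at line 10 remove [bmhvg,mzrak,keut] add [ogfjv,pncn,yhjvq] -> 14 lines: beul rqkm wgrcy esxqv kgw czki twbqc eknpp amez ebw ogfjv pncn yhjvq zem
Final line count: 14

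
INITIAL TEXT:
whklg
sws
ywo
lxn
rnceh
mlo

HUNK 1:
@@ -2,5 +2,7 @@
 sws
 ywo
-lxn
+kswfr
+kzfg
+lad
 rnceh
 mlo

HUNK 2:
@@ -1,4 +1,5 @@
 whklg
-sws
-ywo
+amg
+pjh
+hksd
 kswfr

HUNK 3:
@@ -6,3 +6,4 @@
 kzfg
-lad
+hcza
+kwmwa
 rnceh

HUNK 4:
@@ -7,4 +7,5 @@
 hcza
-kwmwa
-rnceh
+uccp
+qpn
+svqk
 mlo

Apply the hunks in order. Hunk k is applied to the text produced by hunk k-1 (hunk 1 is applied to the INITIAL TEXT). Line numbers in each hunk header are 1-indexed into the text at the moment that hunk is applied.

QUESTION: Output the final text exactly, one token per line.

Hunk 1: at line 2 remove [lxn] add [kswfr,kzfg,lad] -> 8 lines: whklg sws ywo kswfr kzfg lad rnceh mlo
Hunk 2: at line 1 remove [sws,ywo] add [amg,pjh,hksd] -> 9 lines: whklg amg pjh hksd kswfr kzfg lad rnceh mlo
Hunk 3: at line 6 remove [lad] add [hcza,kwmwa] -> 10 lines: whklg amg pjh hksd kswfr kzfg hcza kwmwa rnceh mlo
Hunk 4: at line 7 remove [kwmwa,rnceh] add [uccp,qpn,svqk] -> 11 lines: whklg amg pjh hksd kswfr kzfg hcza uccp qpn svqk mlo

Answer: whklg
amg
pjh
hksd
kswfr
kzfg
hcza
uccp
qpn
svqk
mlo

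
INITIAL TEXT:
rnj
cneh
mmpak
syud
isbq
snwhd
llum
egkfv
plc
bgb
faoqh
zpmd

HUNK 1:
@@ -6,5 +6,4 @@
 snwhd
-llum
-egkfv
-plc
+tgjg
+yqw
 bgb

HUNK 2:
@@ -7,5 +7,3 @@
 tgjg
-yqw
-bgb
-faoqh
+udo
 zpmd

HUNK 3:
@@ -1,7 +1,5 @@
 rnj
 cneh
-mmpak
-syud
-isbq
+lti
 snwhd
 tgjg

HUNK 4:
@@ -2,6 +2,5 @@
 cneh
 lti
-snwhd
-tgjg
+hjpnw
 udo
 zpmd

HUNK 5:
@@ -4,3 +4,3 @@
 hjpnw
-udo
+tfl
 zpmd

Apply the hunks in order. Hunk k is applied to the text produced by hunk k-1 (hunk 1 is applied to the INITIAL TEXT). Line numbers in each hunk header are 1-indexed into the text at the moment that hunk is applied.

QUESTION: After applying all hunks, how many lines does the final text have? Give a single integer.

Answer: 6

Derivation:
Hunk 1: at line 6 remove [llum,egkfv,plc] add [tgjg,yqw] -> 11 lines: rnj cneh mmpak syud isbq snwhd tgjg yqw bgb faoqh zpmd
Hunk 2: at line 7 remove [yqw,bgb,faoqh] add [udo] -> 9 lines: rnj cneh mmpak syud isbq snwhd tgjg udo zpmd
Hunk 3: at line 1 remove [mmpak,syud,isbq] add [lti] -> 7 lines: rnj cneh lti snwhd tgjg udo zpmd
Hunk 4: at line 2 remove [snwhd,tgjg] add [hjpnw] -> 6 lines: rnj cneh lti hjpnw udo zpmd
Hunk 5: at line 4 remove [udo] add [tfl] -> 6 lines: rnj cneh lti hjpnw tfl zpmd
Final line count: 6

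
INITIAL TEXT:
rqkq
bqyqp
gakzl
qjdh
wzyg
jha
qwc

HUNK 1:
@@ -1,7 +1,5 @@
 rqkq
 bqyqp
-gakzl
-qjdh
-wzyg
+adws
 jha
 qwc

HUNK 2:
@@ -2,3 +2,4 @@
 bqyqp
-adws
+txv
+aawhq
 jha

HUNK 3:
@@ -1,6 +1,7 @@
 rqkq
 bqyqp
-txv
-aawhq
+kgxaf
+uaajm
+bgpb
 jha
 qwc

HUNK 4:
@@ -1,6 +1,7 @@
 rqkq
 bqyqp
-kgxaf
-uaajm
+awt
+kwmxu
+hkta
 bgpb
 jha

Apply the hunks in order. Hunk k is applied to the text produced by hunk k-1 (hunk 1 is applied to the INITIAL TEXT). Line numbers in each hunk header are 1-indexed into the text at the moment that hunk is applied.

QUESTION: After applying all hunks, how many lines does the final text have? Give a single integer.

Hunk 1: at line 1 remove [gakzl,qjdh,wzyg] add [adws] -> 5 lines: rqkq bqyqp adws jha qwc
Hunk 2: at line 2 remove [adws] add [txv,aawhq] -> 6 lines: rqkq bqyqp txv aawhq jha qwc
Hunk 3: at line 1 remove [txv,aawhq] add [kgxaf,uaajm,bgpb] -> 7 lines: rqkq bqyqp kgxaf uaajm bgpb jha qwc
Hunk 4: at line 1 remove [kgxaf,uaajm] add [awt,kwmxu,hkta] -> 8 lines: rqkq bqyqp awt kwmxu hkta bgpb jha qwc
Final line count: 8

Answer: 8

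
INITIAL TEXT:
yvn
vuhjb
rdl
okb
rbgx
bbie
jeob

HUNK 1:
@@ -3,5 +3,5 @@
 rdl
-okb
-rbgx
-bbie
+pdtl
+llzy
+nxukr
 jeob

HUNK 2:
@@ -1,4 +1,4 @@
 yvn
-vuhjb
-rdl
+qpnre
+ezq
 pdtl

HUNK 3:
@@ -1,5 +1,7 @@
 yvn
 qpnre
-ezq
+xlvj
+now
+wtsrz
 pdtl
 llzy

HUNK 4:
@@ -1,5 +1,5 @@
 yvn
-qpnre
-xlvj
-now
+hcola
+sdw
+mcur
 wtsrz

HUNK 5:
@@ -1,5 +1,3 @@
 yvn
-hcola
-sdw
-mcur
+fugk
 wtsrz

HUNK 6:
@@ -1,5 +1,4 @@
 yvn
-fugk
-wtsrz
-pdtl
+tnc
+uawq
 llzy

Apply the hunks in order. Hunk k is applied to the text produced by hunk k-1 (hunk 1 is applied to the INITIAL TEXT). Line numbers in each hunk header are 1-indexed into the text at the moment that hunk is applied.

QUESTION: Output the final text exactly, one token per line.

Answer: yvn
tnc
uawq
llzy
nxukr
jeob

Derivation:
Hunk 1: at line 3 remove [okb,rbgx,bbie] add [pdtl,llzy,nxukr] -> 7 lines: yvn vuhjb rdl pdtl llzy nxukr jeob
Hunk 2: at line 1 remove [vuhjb,rdl] add [qpnre,ezq] -> 7 lines: yvn qpnre ezq pdtl llzy nxukr jeob
Hunk 3: at line 1 remove [ezq] add [xlvj,now,wtsrz] -> 9 lines: yvn qpnre xlvj now wtsrz pdtl llzy nxukr jeob
Hunk 4: at line 1 remove [qpnre,xlvj,now] add [hcola,sdw,mcur] -> 9 lines: yvn hcola sdw mcur wtsrz pdtl llzy nxukr jeob
Hunk 5: at line 1 remove [hcola,sdw,mcur] add [fugk] -> 7 lines: yvn fugk wtsrz pdtl llzy nxukr jeob
Hunk 6: at line 1 remove [fugk,wtsrz,pdtl] add [tnc,uawq] -> 6 lines: yvn tnc uawq llzy nxukr jeob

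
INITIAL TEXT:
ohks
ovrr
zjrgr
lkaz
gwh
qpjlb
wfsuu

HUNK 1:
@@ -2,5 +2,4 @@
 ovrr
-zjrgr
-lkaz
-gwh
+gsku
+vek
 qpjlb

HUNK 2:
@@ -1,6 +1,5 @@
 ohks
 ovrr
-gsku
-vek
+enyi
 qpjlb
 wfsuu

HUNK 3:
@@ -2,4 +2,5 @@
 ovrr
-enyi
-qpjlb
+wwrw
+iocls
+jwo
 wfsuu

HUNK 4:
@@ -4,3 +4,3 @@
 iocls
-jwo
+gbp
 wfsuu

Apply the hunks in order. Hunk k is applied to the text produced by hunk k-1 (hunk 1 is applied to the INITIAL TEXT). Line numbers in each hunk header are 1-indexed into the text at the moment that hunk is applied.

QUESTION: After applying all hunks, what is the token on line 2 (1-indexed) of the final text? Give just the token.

Answer: ovrr

Derivation:
Hunk 1: at line 2 remove [zjrgr,lkaz,gwh] add [gsku,vek] -> 6 lines: ohks ovrr gsku vek qpjlb wfsuu
Hunk 2: at line 1 remove [gsku,vek] add [enyi] -> 5 lines: ohks ovrr enyi qpjlb wfsuu
Hunk 3: at line 2 remove [enyi,qpjlb] add [wwrw,iocls,jwo] -> 6 lines: ohks ovrr wwrw iocls jwo wfsuu
Hunk 4: at line 4 remove [jwo] add [gbp] -> 6 lines: ohks ovrr wwrw iocls gbp wfsuu
Final line 2: ovrr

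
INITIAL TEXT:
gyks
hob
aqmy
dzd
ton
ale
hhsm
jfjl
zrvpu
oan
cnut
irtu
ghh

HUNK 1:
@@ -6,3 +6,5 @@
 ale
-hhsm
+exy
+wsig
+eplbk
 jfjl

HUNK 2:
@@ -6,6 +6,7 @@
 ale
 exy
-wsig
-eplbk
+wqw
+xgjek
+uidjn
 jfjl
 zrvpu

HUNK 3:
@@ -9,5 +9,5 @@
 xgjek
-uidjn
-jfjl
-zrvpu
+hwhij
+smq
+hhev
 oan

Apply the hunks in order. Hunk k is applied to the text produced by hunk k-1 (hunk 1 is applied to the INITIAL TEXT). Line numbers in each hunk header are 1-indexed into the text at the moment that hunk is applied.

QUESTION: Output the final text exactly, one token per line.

Hunk 1: at line 6 remove [hhsm] add [exy,wsig,eplbk] -> 15 lines: gyks hob aqmy dzd ton ale exy wsig eplbk jfjl zrvpu oan cnut irtu ghh
Hunk 2: at line 6 remove [wsig,eplbk] add [wqw,xgjek,uidjn] -> 16 lines: gyks hob aqmy dzd ton ale exy wqw xgjek uidjn jfjl zrvpu oan cnut irtu ghh
Hunk 3: at line 9 remove [uidjn,jfjl,zrvpu] add [hwhij,smq,hhev] -> 16 lines: gyks hob aqmy dzd ton ale exy wqw xgjek hwhij smq hhev oan cnut irtu ghh

Answer: gyks
hob
aqmy
dzd
ton
ale
exy
wqw
xgjek
hwhij
smq
hhev
oan
cnut
irtu
ghh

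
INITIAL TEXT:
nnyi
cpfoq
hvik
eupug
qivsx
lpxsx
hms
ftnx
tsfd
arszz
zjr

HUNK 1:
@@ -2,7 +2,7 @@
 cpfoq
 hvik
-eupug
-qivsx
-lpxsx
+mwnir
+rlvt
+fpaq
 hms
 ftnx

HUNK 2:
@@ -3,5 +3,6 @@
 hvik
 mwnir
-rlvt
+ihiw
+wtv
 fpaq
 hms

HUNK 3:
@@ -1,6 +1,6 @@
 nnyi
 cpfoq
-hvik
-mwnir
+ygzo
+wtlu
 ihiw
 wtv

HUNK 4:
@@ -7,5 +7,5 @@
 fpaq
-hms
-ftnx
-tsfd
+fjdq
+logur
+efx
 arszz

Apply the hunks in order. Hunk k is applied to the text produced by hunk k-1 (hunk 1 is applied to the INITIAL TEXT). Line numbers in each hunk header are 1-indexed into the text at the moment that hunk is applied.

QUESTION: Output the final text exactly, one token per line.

Answer: nnyi
cpfoq
ygzo
wtlu
ihiw
wtv
fpaq
fjdq
logur
efx
arszz
zjr

Derivation:
Hunk 1: at line 2 remove [eupug,qivsx,lpxsx] add [mwnir,rlvt,fpaq] -> 11 lines: nnyi cpfoq hvik mwnir rlvt fpaq hms ftnx tsfd arszz zjr
Hunk 2: at line 3 remove [rlvt] add [ihiw,wtv] -> 12 lines: nnyi cpfoq hvik mwnir ihiw wtv fpaq hms ftnx tsfd arszz zjr
Hunk 3: at line 1 remove [hvik,mwnir] add [ygzo,wtlu] -> 12 lines: nnyi cpfoq ygzo wtlu ihiw wtv fpaq hms ftnx tsfd arszz zjr
Hunk 4: at line 7 remove [hms,ftnx,tsfd] add [fjdq,logur,efx] -> 12 lines: nnyi cpfoq ygzo wtlu ihiw wtv fpaq fjdq logur efx arszz zjr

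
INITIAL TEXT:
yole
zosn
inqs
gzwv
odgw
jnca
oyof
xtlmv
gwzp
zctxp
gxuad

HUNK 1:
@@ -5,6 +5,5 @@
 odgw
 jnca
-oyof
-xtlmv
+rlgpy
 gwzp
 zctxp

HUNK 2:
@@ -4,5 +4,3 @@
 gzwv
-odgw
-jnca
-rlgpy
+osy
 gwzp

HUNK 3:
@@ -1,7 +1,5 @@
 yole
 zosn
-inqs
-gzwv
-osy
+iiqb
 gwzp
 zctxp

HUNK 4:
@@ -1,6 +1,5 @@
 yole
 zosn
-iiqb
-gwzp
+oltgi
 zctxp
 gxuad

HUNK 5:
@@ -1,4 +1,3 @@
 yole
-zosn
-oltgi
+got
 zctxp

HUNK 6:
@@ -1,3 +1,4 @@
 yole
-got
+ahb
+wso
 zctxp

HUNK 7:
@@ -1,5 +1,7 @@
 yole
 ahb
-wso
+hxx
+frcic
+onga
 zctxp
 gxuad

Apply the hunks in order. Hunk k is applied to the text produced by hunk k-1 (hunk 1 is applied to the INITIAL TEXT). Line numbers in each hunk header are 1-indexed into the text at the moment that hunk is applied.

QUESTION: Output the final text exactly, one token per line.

Hunk 1: at line 5 remove [oyof,xtlmv] add [rlgpy] -> 10 lines: yole zosn inqs gzwv odgw jnca rlgpy gwzp zctxp gxuad
Hunk 2: at line 4 remove [odgw,jnca,rlgpy] add [osy] -> 8 lines: yole zosn inqs gzwv osy gwzp zctxp gxuad
Hunk 3: at line 1 remove [inqs,gzwv,osy] add [iiqb] -> 6 lines: yole zosn iiqb gwzp zctxp gxuad
Hunk 4: at line 1 remove [iiqb,gwzp] add [oltgi] -> 5 lines: yole zosn oltgi zctxp gxuad
Hunk 5: at line 1 remove [zosn,oltgi] add [got] -> 4 lines: yole got zctxp gxuad
Hunk 6: at line 1 remove [got] add [ahb,wso] -> 5 lines: yole ahb wso zctxp gxuad
Hunk 7: at line 1 remove [wso] add [hxx,frcic,onga] -> 7 lines: yole ahb hxx frcic onga zctxp gxuad

Answer: yole
ahb
hxx
frcic
onga
zctxp
gxuad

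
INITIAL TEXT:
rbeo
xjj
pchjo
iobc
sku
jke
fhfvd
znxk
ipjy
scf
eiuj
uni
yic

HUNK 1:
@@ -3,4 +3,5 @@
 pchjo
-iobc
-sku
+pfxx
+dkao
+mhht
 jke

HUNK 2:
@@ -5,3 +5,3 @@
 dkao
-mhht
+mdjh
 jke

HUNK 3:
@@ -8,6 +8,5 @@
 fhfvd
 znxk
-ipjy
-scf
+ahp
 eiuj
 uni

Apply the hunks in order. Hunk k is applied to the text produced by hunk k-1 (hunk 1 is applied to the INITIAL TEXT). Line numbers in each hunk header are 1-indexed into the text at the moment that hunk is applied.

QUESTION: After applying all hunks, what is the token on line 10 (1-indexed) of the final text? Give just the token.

Hunk 1: at line 3 remove [iobc,sku] add [pfxx,dkao,mhht] -> 14 lines: rbeo xjj pchjo pfxx dkao mhht jke fhfvd znxk ipjy scf eiuj uni yic
Hunk 2: at line 5 remove [mhht] add [mdjh] -> 14 lines: rbeo xjj pchjo pfxx dkao mdjh jke fhfvd znxk ipjy scf eiuj uni yic
Hunk 3: at line 8 remove [ipjy,scf] add [ahp] -> 13 lines: rbeo xjj pchjo pfxx dkao mdjh jke fhfvd znxk ahp eiuj uni yic
Final line 10: ahp

Answer: ahp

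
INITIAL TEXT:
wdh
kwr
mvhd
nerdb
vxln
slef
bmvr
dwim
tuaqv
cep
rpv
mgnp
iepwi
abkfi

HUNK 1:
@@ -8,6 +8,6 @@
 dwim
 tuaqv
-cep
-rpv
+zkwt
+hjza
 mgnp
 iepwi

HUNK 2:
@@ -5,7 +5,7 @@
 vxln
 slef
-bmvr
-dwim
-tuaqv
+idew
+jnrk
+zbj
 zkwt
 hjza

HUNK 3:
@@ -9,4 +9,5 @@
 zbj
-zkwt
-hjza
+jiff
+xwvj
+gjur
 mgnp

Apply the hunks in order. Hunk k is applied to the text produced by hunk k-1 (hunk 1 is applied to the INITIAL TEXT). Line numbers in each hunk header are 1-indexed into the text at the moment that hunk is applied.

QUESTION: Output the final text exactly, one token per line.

Hunk 1: at line 8 remove [cep,rpv] add [zkwt,hjza] -> 14 lines: wdh kwr mvhd nerdb vxln slef bmvr dwim tuaqv zkwt hjza mgnp iepwi abkfi
Hunk 2: at line 5 remove [bmvr,dwim,tuaqv] add [idew,jnrk,zbj] -> 14 lines: wdh kwr mvhd nerdb vxln slef idew jnrk zbj zkwt hjza mgnp iepwi abkfi
Hunk 3: at line 9 remove [zkwt,hjza] add [jiff,xwvj,gjur] -> 15 lines: wdh kwr mvhd nerdb vxln slef idew jnrk zbj jiff xwvj gjur mgnp iepwi abkfi

Answer: wdh
kwr
mvhd
nerdb
vxln
slef
idew
jnrk
zbj
jiff
xwvj
gjur
mgnp
iepwi
abkfi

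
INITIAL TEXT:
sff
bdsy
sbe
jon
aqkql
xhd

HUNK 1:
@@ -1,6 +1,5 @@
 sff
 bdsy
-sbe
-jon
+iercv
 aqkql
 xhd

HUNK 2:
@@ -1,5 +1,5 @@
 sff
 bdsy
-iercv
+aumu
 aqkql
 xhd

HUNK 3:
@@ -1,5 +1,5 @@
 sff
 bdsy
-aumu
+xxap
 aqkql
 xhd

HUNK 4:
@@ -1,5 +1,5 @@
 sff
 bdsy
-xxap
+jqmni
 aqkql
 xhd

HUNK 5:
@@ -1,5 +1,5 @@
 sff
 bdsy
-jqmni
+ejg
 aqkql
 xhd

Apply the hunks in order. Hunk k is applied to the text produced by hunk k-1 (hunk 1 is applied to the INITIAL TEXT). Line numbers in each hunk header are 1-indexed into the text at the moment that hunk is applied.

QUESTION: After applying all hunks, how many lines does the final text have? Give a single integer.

Hunk 1: at line 1 remove [sbe,jon] add [iercv] -> 5 lines: sff bdsy iercv aqkql xhd
Hunk 2: at line 1 remove [iercv] add [aumu] -> 5 lines: sff bdsy aumu aqkql xhd
Hunk 3: at line 1 remove [aumu] add [xxap] -> 5 lines: sff bdsy xxap aqkql xhd
Hunk 4: at line 1 remove [xxap] add [jqmni] -> 5 lines: sff bdsy jqmni aqkql xhd
Hunk 5: at line 1 remove [jqmni] add [ejg] -> 5 lines: sff bdsy ejg aqkql xhd
Final line count: 5

Answer: 5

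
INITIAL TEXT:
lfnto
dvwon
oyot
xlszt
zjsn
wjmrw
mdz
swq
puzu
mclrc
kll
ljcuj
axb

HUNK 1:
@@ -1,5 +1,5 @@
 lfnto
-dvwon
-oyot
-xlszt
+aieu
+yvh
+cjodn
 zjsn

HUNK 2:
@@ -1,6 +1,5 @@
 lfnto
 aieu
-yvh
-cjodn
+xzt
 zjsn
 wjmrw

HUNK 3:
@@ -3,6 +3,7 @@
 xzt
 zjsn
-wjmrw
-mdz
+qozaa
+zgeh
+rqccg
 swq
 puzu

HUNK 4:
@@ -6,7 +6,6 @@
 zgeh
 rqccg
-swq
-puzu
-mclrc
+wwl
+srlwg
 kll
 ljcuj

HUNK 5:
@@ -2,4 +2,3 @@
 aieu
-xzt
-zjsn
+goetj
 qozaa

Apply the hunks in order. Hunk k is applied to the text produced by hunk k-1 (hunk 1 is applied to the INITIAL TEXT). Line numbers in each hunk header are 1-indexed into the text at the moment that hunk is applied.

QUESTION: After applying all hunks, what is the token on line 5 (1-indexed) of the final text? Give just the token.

Hunk 1: at line 1 remove [dvwon,oyot,xlszt] add [aieu,yvh,cjodn] -> 13 lines: lfnto aieu yvh cjodn zjsn wjmrw mdz swq puzu mclrc kll ljcuj axb
Hunk 2: at line 1 remove [yvh,cjodn] add [xzt] -> 12 lines: lfnto aieu xzt zjsn wjmrw mdz swq puzu mclrc kll ljcuj axb
Hunk 3: at line 3 remove [wjmrw,mdz] add [qozaa,zgeh,rqccg] -> 13 lines: lfnto aieu xzt zjsn qozaa zgeh rqccg swq puzu mclrc kll ljcuj axb
Hunk 4: at line 6 remove [swq,puzu,mclrc] add [wwl,srlwg] -> 12 lines: lfnto aieu xzt zjsn qozaa zgeh rqccg wwl srlwg kll ljcuj axb
Hunk 5: at line 2 remove [xzt,zjsn] add [goetj] -> 11 lines: lfnto aieu goetj qozaa zgeh rqccg wwl srlwg kll ljcuj axb
Final line 5: zgeh

Answer: zgeh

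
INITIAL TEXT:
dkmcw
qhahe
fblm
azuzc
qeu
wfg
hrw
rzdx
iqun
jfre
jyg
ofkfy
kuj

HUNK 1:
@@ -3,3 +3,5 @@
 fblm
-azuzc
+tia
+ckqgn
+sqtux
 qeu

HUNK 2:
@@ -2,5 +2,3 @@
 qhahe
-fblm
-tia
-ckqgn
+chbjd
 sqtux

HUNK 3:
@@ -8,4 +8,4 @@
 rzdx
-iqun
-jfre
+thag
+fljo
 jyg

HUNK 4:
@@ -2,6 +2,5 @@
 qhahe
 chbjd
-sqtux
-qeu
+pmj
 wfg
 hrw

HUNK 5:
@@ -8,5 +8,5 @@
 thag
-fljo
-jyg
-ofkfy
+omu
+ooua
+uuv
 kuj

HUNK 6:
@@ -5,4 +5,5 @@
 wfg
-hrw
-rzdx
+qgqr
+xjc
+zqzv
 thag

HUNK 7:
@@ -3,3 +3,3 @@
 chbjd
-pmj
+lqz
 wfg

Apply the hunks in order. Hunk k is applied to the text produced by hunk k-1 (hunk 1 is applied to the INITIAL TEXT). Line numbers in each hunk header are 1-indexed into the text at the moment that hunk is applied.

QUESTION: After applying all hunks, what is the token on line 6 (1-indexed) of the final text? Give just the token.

Answer: qgqr

Derivation:
Hunk 1: at line 3 remove [azuzc] add [tia,ckqgn,sqtux] -> 15 lines: dkmcw qhahe fblm tia ckqgn sqtux qeu wfg hrw rzdx iqun jfre jyg ofkfy kuj
Hunk 2: at line 2 remove [fblm,tia,ckqgn] add [chbjd] -> 13 lines: dkmcw qhahe chbjd sqtux qeu wfg hrw rzdx iqun jfre jyg ofkfy kuj
Hunk 3: at line 8 remove [iqun,jfre] add [thag,fljo] -> 13 lines: dkmcw qhahe chbjd sqtux qeu wfg hrw rzdx thag fljo jyg ofkfy kuj
Hunk 4: at line 2 remove [sqtux,qeu] add [pmj] -> 12 lines: dkmcw qhahe chbjd pmj wfg hrw rzdx thag fljo jyg ofkfy kuj
Hunk 5: at line 8 remove [fljo,jyg,ofkfy] add [omu,ooua,uuv] -> 12 lines: dkmcw qhahe chbjd pmj wfg hrw rzdx thag omu ooua uuv kuj
Hunk 6: at line 5 remove [hrw,rzdx] add [qgqr,xjc,zqzv] -> 13 lines: dkmcw qhahe chbjd pmj wfg qgqr xjc zqzv thag omu ooua uuv kuj
Hunk 7: at line 3 remove [pmj] add [lqz] -> 13 lines: dkmcw qhahe chbjd lqz wfg qgqr xjc zqzv thag omu ooua uuv kuj
Final line 6: qgqr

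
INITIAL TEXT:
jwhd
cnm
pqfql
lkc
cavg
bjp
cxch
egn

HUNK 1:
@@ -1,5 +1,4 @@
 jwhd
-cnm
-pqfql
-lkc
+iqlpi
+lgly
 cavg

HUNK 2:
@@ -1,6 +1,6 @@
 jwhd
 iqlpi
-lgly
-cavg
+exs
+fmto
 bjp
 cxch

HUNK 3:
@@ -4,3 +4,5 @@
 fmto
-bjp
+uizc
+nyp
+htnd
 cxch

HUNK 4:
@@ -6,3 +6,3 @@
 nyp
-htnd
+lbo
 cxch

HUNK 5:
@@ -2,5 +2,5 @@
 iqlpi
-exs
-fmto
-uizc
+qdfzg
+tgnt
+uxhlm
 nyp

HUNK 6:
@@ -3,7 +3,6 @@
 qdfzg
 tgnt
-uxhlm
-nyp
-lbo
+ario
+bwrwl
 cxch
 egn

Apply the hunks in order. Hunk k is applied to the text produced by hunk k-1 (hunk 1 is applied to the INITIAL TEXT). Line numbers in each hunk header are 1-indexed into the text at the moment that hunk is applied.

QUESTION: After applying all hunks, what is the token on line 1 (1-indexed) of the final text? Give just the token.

Hunk 1: at line 1 remove [cnm,pqfql,lkc] add [iqlpi,lgly] -> 7 lines: jwhd iqlpi lgly cavg bjp cxch egn
Hunk 2: at line 1 remove [lgly,cavg] add [exs,fmto] -> 7 lines: jwhd iqlpi exs fmto bjp cxch egn
Hunk 3: at line 4 remove [bjp] add [uizc,nyp,htnd] -> 9 lines: jwhd iqlpi exs fmto uizc nyp htnd cxch egn
Hunk 4: at line 6 remove [htnd] add [lbo] -> 9 lines: jwhd iqlpi exs fmto uizc nyp lbo cxch egn
Hunk 5: at line 2 remove [exs,fmto,uizc] add [qdfzg,tgnt,uxhlm] -> 9 lines: jwhd iqlpi qdfzg tgnt uxhlm nyp lbo cxch egn
Hunk 6: at line 3 remove [uxhlm,nyp,lbo] add [ario,bwrwl] -> 8 lines: jwhd iqlpi qdfzg tgnt ario bwrwl cxch egn
Final line 1: jwhd

Answer: jwhd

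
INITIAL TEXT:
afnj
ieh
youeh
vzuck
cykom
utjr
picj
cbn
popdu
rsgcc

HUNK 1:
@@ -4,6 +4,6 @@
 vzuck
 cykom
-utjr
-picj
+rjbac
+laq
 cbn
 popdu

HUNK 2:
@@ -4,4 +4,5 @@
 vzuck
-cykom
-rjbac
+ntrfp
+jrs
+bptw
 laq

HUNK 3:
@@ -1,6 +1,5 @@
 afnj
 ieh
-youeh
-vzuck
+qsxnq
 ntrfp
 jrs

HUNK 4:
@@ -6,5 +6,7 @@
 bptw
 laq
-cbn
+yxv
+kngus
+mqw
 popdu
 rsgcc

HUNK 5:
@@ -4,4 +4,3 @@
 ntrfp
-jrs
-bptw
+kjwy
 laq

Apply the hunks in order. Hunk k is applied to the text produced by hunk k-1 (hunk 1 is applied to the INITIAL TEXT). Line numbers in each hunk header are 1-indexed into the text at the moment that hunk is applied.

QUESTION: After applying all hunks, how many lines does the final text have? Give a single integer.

Answer: 11

Derivation:
Hunk 1: at line 4 remove [utjr,picj] add [rjbac,laq] -> 10 lines: afnj ieh youeh vzuck cykom rjbac laq cbn popdu rsgcc
Hunk 2: at line 4 remove [cykom,rjbac] add [ntrfp,jrs,bptw] -> 11 lines: afnj ieh youeh vzuck ntrfp jrs bptw laq cbn popdu rsgcc
Hunk 3: at line 1 remove [youeh,vzuck] add [qsxnq] -> 10 lines: afnj ieh qsxnq ntrfp jrs bptw laq cbn popdu rsgcc
Hunk 4: at line 6 remove [cbn] add [yxv,kngus,mqw] -> 12 lines: afnj ieh qsxnq ntrfp jrs bptw laq yxv kngus mqw popdu rsgcc
Hunk 5: at line 4 remove [jrs,bptw] add [kjwy] -> 11 lines: afnj ieh qsxnq ntrfp kjwy laq yxv kngus mqw popdu rsgcc
Final line count: 11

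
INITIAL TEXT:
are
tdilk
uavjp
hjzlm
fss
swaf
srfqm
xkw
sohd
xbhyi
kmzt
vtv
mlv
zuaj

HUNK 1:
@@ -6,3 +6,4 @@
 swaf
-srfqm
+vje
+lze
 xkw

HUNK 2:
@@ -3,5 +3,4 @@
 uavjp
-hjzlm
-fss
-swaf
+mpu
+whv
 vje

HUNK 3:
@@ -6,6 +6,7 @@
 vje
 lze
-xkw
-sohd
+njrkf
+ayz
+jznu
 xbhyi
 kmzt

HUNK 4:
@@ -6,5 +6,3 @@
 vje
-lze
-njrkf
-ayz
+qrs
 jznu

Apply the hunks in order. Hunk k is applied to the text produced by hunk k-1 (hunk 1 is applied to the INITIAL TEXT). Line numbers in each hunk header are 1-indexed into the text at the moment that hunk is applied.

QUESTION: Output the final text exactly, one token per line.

Answer: are
tdilk
uavjp
mpu
whv
vje
qrs
jznu
xbhyi
kmzt
vtv
mlv
zuaj

Derivation:
Hunk 1: at line 6 remove [srfqm] add [vje,lze] -> 15 lines: are tdilk uavjp hjzlm fss swaf vje lze xkw sohd xbhyi kmzt vtv mlv zuaj
Hunk 2: at line 3 remove [hjzlm,fss,swaf] add [mpu,whv] -> 14 lines: are tdilk uavjp mpu whv vje lze xkw sohd xbhyi kmzt vtv mlv zuaj
Hunk 3: at line 6 remove [xkw,sohd] add [njrkf,ayz,jznu] -> 15 lines: are tdilk uavjp mpu whv vje lze njrkf ayz jznu xbhyi kmzt vtv mlv zuaj
Hunk 4: at line 6 remove [lze,njrkf,ayz] add [qrs] -> 13 lines: are tdilk uavjp mpu whv vje qrs jznu xbhyi kmzt vtv mlv zuaj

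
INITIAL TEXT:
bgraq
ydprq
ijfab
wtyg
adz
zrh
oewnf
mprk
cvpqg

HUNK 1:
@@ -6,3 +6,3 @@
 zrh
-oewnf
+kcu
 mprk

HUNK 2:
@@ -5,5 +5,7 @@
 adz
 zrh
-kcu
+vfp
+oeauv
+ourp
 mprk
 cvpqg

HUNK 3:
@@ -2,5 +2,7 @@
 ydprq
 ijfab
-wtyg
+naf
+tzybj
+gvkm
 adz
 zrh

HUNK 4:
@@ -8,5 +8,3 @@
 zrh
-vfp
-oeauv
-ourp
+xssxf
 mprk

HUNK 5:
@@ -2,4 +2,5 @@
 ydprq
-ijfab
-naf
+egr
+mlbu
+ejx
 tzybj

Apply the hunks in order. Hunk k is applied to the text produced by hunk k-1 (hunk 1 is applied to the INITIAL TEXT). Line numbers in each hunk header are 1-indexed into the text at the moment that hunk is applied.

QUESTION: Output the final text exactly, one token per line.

Answer: bgraq
ydprq
egr
mlbu
ejx
tzybj
gvkm
adz
zrh
xssxf
mprk
cvpqg

Derivation:
Hunk 1: at line 6 remove [oewnf] add [kcu] -> 9 lines: bgraq ydprq ijfab wtyg adz zrh kcu mprk cvpqg
Hunk 2: at line 5 remove [kcu] add [vfp,oeauv,ourp] -> 11 lines: bgraq ydprq ijfab wtyg adz zrh vfp oeauv ourp mprk cvpqg
Hunk 3: at line 2 remove [wtyg] add [naf,tzybj,gvkm] -> 13 lines: bgraq ydprq ijfab naf tzybj gvkm adz zrh vfp oeauv ourp mprk cvpqg
Hunk 4: at line 8 remove [vfp,oeauv,ourp] add [xssxf] -> 11 lines: bgraq ydprq ijfab naf tzybj gvkm adz zrh xssxf mprk cvpqg
Hunk 5: at line 2 remove [ijfab,naf] add [egr,mlbu,ejx] -> 12 lines: bgraq ydprq egr mlbu ejx tzybj gvkm adz zrh xssxf mprk cvpqg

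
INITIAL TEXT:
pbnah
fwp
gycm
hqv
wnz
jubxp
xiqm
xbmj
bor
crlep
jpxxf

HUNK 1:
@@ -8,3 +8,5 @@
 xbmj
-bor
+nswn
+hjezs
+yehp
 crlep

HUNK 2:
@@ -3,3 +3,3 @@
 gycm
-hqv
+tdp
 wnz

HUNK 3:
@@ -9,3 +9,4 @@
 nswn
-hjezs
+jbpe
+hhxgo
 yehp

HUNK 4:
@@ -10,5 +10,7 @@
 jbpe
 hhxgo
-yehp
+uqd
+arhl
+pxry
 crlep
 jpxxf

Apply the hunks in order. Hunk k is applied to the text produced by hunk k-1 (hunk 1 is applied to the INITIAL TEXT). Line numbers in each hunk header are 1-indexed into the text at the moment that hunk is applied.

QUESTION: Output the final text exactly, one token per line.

Answer: pbnah
fwp
gycm
tdp
wnz
jubxp
xiqm
xbmj
nswn
jbpe
hhxgo
uqd
arhl
pxry
crlep
jpxxf

Derivation:
Hunk 1: at line 8 remove [bor] add [nswn,hjezs,yehp] -> 13 lines: pbnah fwp gycm hqv wnz jubxp xiqm xbmj nswn hjezs yehp crlep jpxxf
Hunk 2: at line 3 remove [hqv] add [tdp] -> 13 lines: pbnah fwp gycm tdp wnz jubxp xiqm xbmj nswn hjezs yehp crlep jpxxf
Hunk 3: at line 9 remove [hjezs] add [jbpe,hhxgo] -> 14 lines: pbnah fwp gycm tdp wnz jubxp xiqm xbmj nswn jbpe hhxgo yehp crlep jpxxf
Hunk 4: at line 10 remove [yehp] add [uqd,arhl,pxry] -> 16 lines: pbnah fwp gycm tdp wnz jubxp xiqm xbmj nswn jbpe hhxgo uqd arhl pxry crlep jpxxf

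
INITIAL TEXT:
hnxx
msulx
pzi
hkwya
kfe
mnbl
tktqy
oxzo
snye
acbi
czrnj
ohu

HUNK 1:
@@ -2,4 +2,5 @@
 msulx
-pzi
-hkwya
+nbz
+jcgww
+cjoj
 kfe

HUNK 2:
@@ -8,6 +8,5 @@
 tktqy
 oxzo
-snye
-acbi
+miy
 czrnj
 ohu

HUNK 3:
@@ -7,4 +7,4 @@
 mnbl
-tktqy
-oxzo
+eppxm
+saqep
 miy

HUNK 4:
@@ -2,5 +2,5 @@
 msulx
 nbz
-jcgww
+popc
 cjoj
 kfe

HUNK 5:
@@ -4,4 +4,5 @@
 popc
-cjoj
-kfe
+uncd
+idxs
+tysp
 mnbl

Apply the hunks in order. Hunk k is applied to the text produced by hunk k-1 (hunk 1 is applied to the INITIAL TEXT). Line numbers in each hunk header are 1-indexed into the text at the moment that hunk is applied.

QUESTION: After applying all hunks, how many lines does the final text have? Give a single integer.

Answer: 13

Derivation:
Hunk 1: at line 2 remove [pzi,hkwya] add [nbz,jcgww,cjoj] -> 13 lines: hnxx msulx nbz jcgww cjoj kfe mnbl tktqy oxzo snye acbi czrnj ohu
Hunk 2: at line 8 remove [snye,acbi] add [miy] -> 12 lines: hnxx msulx nbz jcgww cjoj kfe mnbl tktqy oxzo miy czrnj ohu
Hunk 3: at line 7 remove [tktqy,oxzo] add [eppxm,saqep] -> 12 lines: hnxx msulx nbz jcgww cjoj kfe mnbl eppxm saqep miy czrnj ohu
Hunk 4: at line 2 remove [jcgww] add [popc] -> 12 lines: hnxx msulx nbz popc cjoj kfe mnbl eppxm saqep miy czrnj ohu
Hunk 5: at line 4 remove [cjoj,kfe] add [uncd,idxs,tysp] -> 13 lines: hnxx msulx nbz popc uncd idxs tysp mnbl eppxm saqep miy czrnj ohu
Final line count: 13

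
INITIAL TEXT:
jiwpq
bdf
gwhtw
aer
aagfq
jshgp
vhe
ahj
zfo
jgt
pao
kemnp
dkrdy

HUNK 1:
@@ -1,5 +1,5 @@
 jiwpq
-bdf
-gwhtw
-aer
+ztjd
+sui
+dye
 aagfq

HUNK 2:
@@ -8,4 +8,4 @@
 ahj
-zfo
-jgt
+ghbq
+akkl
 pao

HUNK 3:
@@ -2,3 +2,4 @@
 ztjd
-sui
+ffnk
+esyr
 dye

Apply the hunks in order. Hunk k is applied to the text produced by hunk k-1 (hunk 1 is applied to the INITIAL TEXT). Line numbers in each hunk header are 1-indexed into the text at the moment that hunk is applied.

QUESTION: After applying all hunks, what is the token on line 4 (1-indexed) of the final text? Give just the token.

Answer: esyr

Derivation:
Hunk 1: at line 1 remove [bdf,gwhtw,aer] add [ztjd,sui,dye] -> 13 lines: jiwpq ztjd sui dye aagfq jshgp vhe ahj zfo jgt pao kemnp dkrdy
Hunk 2: at line 8 remove [zfo,jgt] add [ghbq,akkl] -> 13 lines: jiwpq ztjd sui dye aagfq jshgp vhe ahj ghbq akkl pao kemnp dkrdy
Hunk 3: at line 2 remove [sui] add [ffnk,esyr] -> 14 lines: jiwpq ztjd ffnk esyr dye aagfq jshgp vhe ahj ghbq akkl pao kemnp dkrdy
Final line 4: esyr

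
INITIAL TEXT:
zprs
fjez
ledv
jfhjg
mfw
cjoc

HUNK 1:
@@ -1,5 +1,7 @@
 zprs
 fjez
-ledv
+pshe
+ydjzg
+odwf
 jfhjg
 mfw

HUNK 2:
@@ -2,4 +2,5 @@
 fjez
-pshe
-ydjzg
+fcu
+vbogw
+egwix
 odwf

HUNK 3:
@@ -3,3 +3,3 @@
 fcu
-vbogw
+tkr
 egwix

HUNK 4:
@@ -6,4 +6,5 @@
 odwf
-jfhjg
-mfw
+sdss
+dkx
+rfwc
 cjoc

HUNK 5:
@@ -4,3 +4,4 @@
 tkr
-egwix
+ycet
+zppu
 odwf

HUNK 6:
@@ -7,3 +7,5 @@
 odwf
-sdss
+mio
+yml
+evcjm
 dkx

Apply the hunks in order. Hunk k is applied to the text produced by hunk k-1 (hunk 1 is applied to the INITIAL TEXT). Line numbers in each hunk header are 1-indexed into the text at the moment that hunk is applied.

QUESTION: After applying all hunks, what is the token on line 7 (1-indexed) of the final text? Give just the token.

Answer: odwf

Derivation:
Hunk 1: at line 1 remove [ledv] add [pshe,ydjzg,odwf] -> 8 lines: zprs fjez pshe ydjzg odwf jfhjg mfw cjoc
Hunk 2: at line 2 remove [pshe,ydjzg] add [fcu,vbogw,egwix] -> 9 lines: zprs fjez fcu vbogw egwix odwf jfhjg mfw cjoc
Hunk 3: at line 3 remove [vbogw] add [tkr] -> 9 lines: zprs fjez fcu tkr egwix odwf jfhjg mfw cjoc
Hunk 4: at line 6 remove [jfhjg,mfw] add [sdss,dkx,rfwc] -> 10 lines: zprs fjez fcu tkr egwix odwf sdss dkx rfwc cjoc
Hunk 5: at line 4 remove [egwix] add [ycet,zppu] -> 11 lines: zprs fjez fcu tkr ycet zppu odwf sdss dkx rfwc cjoc
Hunk 6: at line 7 remove [sdss] add [mio,yml,evcjm] -> 13 lines: zprs fjez fcu tkr ycet zppu odwf mio yml evcjm dkx rfwc cjoc
Final line 7: odwf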